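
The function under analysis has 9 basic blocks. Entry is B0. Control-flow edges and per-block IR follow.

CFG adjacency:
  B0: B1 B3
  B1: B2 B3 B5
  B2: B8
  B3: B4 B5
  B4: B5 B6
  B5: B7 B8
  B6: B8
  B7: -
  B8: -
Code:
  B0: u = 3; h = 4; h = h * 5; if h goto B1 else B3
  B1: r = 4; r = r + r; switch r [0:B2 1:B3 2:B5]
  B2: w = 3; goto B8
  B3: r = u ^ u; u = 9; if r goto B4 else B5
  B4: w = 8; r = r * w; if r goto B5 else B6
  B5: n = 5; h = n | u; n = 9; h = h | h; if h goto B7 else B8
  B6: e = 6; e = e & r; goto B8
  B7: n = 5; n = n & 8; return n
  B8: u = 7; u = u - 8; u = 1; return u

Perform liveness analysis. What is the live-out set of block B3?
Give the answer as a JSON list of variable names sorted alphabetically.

Per-block:
  B0 def {h,u} use ∅
  B1 def {r} use ∅
  B2 def {w} use ∅
  B3 def {r,u} use {u}
  B4 def {r,w} use {r}
  B5 def {h,n} use {u}
  B6 def {e} use {r}
  B7 def {n} use ∅
  B8 def {u} use ∅

Liveness:
  B0: in=∅ out={u}
  B1: in={u} out={u}
  B2: in=∅ out=∅
  B3: in={u} out={r,u}
  B4: in={r,u} out={r,u}
  B5: in={u} out=∅
  B6: in={r} out=∅
  B7: in=∅ out=∅
  B8: in=∅ out=∅

live-out(B3) = ["r", "u"]

Answer: ["r", "u"]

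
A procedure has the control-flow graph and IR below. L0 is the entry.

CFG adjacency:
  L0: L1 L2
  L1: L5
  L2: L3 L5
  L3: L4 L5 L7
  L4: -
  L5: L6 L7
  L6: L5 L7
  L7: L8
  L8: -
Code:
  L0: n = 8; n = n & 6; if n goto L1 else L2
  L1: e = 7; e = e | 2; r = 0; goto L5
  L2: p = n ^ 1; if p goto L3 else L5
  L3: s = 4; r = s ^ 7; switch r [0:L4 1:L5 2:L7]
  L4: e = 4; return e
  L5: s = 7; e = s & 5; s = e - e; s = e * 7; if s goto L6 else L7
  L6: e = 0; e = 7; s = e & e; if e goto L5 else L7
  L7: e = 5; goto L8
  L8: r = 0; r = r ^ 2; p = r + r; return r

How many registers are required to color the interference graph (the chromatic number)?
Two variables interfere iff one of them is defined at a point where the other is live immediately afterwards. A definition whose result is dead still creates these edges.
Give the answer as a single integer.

Answer: 2

Derivation:
Per-block:
  L0: def={n} ue=∅
  L1: def={e,r} ue=∅
  L2: def={p} ue={n}
  L3: def={r,s} ue=∅
  L4: def={e} ue=∅
  L5: def={e,s} ue=∅
  L6: def={e,s} ue=∅
  L7: def={e} ue=∅
  L8: def={p,r} ue=∅

Liveness:
  live L0: ∅→{n}
  live L1: ∅→∅
  live L2: {n}→∅
  live L3: ∅→∅
  live L4: ∅→∅
  live L5: ∅→∅
  live L6: ∅→∅
  live L7: ∅→∅
  live L8: ∅→∅

Conflict graph:
  e — {s}
  n — ∅
  p — {r}
  r — {p}
  s — {e}

Registers:
  {e,s} pairwise interfere (2-clique) ⇒ χ ≥ 2
  2-colouring: c0={e,n,p}  c1={r,s}
  χ = 2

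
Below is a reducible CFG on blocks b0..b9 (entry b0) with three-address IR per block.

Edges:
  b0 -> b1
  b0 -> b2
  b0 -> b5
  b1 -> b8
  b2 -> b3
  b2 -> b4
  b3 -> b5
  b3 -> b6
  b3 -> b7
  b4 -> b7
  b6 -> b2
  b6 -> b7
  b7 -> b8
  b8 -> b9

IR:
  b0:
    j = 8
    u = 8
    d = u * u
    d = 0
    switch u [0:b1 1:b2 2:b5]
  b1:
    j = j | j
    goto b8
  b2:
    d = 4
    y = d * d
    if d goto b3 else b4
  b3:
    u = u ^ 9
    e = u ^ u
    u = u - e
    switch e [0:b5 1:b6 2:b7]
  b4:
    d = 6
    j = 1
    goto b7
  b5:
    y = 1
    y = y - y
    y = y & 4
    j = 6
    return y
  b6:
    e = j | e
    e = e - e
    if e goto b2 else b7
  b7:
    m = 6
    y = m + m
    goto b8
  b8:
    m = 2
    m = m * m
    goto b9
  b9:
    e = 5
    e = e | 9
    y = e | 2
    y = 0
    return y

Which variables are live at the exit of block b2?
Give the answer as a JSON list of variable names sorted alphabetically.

Per-block:
  b0 def {d,j,u} use ∅
  b1 def {j} use {j}
  b2 def {d,y} use ∅
  b3 def {e,u} use {u}
  b4 def {d,j} use ∅
  b5 def {j,y} use ∅
  b6 def {e} use {e,j}
  b7 def {m,y} use ∅
  b8 def {m} use ∅
  b9 def {e,y} use ∅

Liveness:
  live b0: ∅→{j,u}
  live b1: {j}→∅
  live b2: {j,u}→{j,u}
  live b3: {j,u}→{e,j,u}
  live b4: ∅→∅
  live b5: ∅→∅
  live b6: {e,j,u}→{j,u}
  live b7: ∅→∅
  live b8: ∅→∅
  live b9: ∅→∅

live-out(b2) = ["j", "u"]

Answer: ["j", "u"]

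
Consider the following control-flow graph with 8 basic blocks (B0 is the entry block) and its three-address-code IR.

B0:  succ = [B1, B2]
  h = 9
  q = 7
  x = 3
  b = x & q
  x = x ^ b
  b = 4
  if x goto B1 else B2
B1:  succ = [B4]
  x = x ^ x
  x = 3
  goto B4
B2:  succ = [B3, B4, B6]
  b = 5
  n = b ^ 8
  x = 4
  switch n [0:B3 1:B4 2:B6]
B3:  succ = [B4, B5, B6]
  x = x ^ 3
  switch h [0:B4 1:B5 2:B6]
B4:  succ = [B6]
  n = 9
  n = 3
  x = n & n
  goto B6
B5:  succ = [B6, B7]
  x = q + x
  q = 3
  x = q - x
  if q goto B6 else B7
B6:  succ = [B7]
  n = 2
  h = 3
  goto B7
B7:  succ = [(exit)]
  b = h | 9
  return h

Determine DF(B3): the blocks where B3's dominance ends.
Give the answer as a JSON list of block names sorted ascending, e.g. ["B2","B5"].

Answer: ["B4", "B6", "B7"]

Derivation:
idom tree: B1←B0 B2←B0 B3←B2 B4←B0 B5←B3 B6←B0 B7←B0
Join-block Dom:
  B4: preds {B1,B2,B3}: {B0,B1} ∩ {B0,B2} ∩ {B0,B2,B3} = {B0}; idom=B0
  B6: preds {B2,B3,B4,B5}: {B0,B2} ∩ {B0,B2,B3} ∩ {B0,B4} ∩ {B0,B2,B3,B5} = {B0}; idom=B0
  B7: preds {B5,B6}: {B0,B2,B3,B5} ∩ {B0,B6} = {B0}; idom=B0

DF derivation:
  B4←B1: walk B1 to B0
  B4←B2: walk B2 to B0
  B4←B3: walk B3→B2 to B0
  B6←B2: walk B2 to B0
  B6←B3: walk B3→B2 to B0
  B6←B4: walk B4 to B0
  B6←B5: walk B5→B3→B2 to B0
  B7←B5: walk B5→B3→B2 to B0
  B7←B6: walk B6 to B0
  B0: DF=∅
  B1: DF={B4}
  B2: DF={B4,B6,B7}
  B3: DF={B4,B6,B7}
  B4: DF={B6}
  B5: DF={B6,B7}
  B6: DF={B7}
  B7: DF=∅

DF(B3) = ["B4", "B6", "B7"]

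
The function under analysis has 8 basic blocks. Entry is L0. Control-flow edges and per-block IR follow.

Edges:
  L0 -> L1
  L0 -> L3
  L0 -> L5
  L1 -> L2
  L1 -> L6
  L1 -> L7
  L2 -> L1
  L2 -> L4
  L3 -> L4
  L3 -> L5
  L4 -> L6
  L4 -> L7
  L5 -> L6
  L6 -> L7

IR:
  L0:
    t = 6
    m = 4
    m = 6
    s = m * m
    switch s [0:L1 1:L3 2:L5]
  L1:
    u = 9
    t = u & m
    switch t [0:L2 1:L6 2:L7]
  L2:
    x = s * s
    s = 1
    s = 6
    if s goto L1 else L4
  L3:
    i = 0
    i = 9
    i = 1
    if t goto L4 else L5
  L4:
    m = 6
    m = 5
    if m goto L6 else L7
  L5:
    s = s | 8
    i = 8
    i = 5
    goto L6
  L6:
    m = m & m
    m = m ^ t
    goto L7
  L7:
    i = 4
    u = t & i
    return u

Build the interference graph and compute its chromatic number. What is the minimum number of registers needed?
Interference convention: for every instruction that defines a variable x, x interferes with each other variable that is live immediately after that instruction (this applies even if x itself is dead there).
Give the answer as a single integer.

def/use:
  L0: def={m,s,t} ue=∅
  L1: def={t,u} ue={m}
  L2: def={s,x} ue={s}
  L3: def={i} ue={t}
  L4: def={m} ue=∅
  L5: def={i,s} ue={s}
  L6: def={m} ue={m,t}
  L7: def={i,u} ue={t}

Live sets:
  L0 li=∅ lo={m,s,t}
  L1 li={m,s} lo={m,s,t}
  L2 li={m,s,t} lo={m,s,t}
  L3 li={m,s,t} lo={m,s,t}
  L4 li={t} lo={m,t}
  L5 li={m,s,t} lo={m,t}
  L6 li={m,t} lo={t}
  L7 li={t} lo=∅

Interference:
  i: {m,s,t}
  m: {i,s,t,u,x}
  s: {i,m,t,u}
  t: {i,m,s,x}
  u: {m,s}
  x: {m,t}

Chromatic number:
  clique {i,m,s,t} ⇒ need ≥ 4
  assign i→R3 m→R0 s→R1 t→R2 u→R2 x→R1 — no edge inside a register ⇒ χ ≤ 4
  χ = 4

Answer: 4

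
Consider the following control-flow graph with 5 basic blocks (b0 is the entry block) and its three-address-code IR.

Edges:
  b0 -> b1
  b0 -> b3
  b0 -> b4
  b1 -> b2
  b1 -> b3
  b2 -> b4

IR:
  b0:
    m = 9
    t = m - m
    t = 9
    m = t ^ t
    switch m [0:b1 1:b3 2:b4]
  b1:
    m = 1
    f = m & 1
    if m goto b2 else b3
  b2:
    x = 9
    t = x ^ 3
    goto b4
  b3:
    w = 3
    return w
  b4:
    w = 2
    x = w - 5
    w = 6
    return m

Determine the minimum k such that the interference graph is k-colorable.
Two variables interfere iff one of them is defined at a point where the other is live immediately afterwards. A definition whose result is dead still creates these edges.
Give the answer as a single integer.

def/use:
  b0 def {m,t} use ∅
  b1 def {f,m} use ∅
  b2 def {t,x} use ∅
  b3 def {w} use ∅
  b4 def {w,x} use {m}

Live sets:
  live b0: ∅→{m}
  live b1: ∅→{m}
  live b2: {m}→{m}
  live b3: ∅→∅
  live b4: {m}→∅

Interfere edges:
  f — {m}
  m — {f,t,w,x}
  t — {m}
  w — {m}
  x — {m}

Colouring:
  {f,m} pairwise interfere (2-clique) ⇒ χ ≥ 2
  2-colouring: c0={m}  c1={f,t,w,x}
  χ = 2

Answer: 2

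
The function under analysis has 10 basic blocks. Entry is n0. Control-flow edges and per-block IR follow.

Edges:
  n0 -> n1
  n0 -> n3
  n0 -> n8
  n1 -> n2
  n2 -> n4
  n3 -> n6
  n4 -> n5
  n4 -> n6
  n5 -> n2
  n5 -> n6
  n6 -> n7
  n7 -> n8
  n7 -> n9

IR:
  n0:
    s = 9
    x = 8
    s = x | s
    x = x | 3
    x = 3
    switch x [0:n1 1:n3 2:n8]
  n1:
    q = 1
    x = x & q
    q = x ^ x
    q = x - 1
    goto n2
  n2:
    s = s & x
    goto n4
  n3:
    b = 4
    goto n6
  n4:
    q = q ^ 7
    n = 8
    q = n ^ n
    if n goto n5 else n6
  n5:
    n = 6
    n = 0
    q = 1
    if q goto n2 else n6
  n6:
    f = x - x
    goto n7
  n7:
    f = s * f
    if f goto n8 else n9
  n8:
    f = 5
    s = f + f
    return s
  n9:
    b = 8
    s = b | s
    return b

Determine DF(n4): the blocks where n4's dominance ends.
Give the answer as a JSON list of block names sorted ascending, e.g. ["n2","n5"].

Answer: ["n2", "n6"]

Derivation:
idom tree: n1←n0 n2←n1 n3←n0 n4←n2 n5←n4 n6←n0 n7←n6 n8←n0 n9←n7
Join-block Dom:
  n2: preds {n1,n5}: {n0,n1} ∩ {n0,n1,n2,n4,n5} = {n0,n1}; idom=n1
  n6: preds {n3,n4,n5}: {n0,n3} ∩ {n0,n1,n2,n4} ∩ {n0,n1,n2,n4,n5} = {n0}; idom=n0
  n8: preds {n0,n7}: {n0} ∩ {n0,n6,n7} = {n0}; idom=n0

Frontier:
  n2←n1: walk · to n1
  n2←n5: walk n5→n4→n2 to n1
  n6←n3: walk n3 to n0
  n6←n4: walk n4→n2→n1 to n0
  n6←n5: walk n5→n4→n2→n1 to n0
  n8←n0: walk · to n0
  n8←n7: walk n7→n6 to n0
  n0 → ∅
  n1 → {n6}
  n2 → {n2,n6}
  n3 → {n6}
  n4 → {n2,n6}
  n5 → {n2,n6}
  n6 → {n8}
  n7 → {n8}
  n8 → ∅
  n9 → ∅

DF(n4) = ["n2", "n6"]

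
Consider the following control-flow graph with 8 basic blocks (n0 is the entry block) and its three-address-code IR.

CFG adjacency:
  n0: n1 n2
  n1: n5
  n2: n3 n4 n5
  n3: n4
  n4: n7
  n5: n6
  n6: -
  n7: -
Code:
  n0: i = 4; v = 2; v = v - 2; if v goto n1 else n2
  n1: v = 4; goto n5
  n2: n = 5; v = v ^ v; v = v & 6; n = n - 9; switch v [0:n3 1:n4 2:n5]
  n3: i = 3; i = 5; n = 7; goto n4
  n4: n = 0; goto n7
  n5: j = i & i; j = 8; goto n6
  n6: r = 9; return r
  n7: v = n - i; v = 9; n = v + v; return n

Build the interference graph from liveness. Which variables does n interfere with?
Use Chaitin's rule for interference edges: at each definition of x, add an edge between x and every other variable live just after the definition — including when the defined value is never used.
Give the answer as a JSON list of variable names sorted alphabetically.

Per-block:
  n0: {i,v} / ∅
  n1: {v} / ∅
  n2: {n,v} / {v}
  n3: {i,n} / ∅
  n4: {n} / ∅
  n5: {j} / {i}
  n6: {r} / ∅
  n7: {n,v} / {i,n}

Live sets:
  n0 li=∅ lo={i,v}
  n1 li={i} lo={i}
  n2 li={i,v} lo={i}
  n3 li=∅ lo={i}
  n4 li={i} lo={i,n}
  n5 li={i} lo=∅
  n6 li=∅ lo=∅
  n7 li={i,n} lo=∅

Conflict graph:
  i↔{n,v}
  j↔∅
  n↔{i,v}
  r↔∅
  v↔{i,n}

N(n) = ["i", "v"]

Answer: ["i", "v"]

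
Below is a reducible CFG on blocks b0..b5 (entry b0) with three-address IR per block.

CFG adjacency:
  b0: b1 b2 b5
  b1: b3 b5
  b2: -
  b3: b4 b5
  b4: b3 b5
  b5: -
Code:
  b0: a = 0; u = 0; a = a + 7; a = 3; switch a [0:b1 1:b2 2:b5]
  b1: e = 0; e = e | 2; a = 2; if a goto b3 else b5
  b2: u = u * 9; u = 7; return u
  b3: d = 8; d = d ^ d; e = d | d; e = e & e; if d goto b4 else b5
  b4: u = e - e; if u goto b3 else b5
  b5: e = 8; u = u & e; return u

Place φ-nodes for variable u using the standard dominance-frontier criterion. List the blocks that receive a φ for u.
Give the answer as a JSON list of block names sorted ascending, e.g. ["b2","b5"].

Answer: ["b3", "b5"]

Analysis:
idom tree: b1←b0 b2←b0 b3←b1 b4←b3 b5←b0
Join-block Dom:
  b3: preds {b1,b4}: {b0,b1} ∩ {b0,b1,b3,b4} = {b0,b1}; idom=b1
  b5: preds {b0,b1,b3,b4}: {b0} ∩ {b0,b1} ∩ {b0,b1,b3} ∩ {b0,b1,b3,b4} = {b0}; idom=b0

DF walk-up:
  b3←b1: walk · to b1
  b3←b4: walk b4→b3 to b1
  b5←b0: walk · to b0
  b5←b1: walk b1 to b0
  b5←b3: walk b3→b1 to b0
  b5←b4: walk b4→b3→b1 to b0
  b0: DF=∅
  b1: DF={b5}
  b2: DF=∅
  b3: DF={b3,b5}
  b4: DF={b3,b5}
  b5: DF=∅

φ for u: defs {b0,b2,b4,b5}
  DF⁺ = {b3,b5}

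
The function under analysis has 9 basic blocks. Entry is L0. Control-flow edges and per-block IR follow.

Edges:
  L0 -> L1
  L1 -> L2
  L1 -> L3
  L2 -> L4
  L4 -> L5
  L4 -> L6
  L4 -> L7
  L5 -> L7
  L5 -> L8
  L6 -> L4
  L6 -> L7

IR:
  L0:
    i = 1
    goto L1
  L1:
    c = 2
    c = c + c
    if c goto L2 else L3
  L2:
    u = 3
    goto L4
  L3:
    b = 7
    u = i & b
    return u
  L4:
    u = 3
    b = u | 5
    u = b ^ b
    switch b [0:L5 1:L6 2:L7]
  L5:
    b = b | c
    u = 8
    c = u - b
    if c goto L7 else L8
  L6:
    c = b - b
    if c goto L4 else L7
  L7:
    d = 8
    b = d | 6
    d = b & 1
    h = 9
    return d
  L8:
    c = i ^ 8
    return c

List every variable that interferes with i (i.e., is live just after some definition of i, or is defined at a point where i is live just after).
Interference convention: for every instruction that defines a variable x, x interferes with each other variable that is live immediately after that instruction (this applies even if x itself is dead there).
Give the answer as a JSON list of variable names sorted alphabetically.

Block summaries:
  L0: {i} / ∅
  L1: {c} / ∅
  L2: {u} / ∅
  L3: {b,u} / {i}
  L4: {b,u} / ∅
  L5: {b,c,u} / {b,c}
  L6: {c} / {b}
  L7: {b,d,h} / ∅
  L8: {c} / {i}

Live sets:
  L0: in=∅ out={i}
  L1: in={i} out={c,i}
  L2: in={c,i} out={c,i}
  L3: in={i} out=∅
  L4: in={c,i} out={b,c,i}
  L5: in={b,c,i} out={i}
  L6: in={b,i} out={c,i}
  L7: in=∅ out=∅
  L8: in={i} out=∅

Interference:
  b — {c,i,u}
  c — {b,i,u}
  d — {h}
  h — {d}
  i — {b,c,u}
  u — {b,c,i}

N(i) = ["b", "c", "u"]

Answer: ["b", "c", "u"]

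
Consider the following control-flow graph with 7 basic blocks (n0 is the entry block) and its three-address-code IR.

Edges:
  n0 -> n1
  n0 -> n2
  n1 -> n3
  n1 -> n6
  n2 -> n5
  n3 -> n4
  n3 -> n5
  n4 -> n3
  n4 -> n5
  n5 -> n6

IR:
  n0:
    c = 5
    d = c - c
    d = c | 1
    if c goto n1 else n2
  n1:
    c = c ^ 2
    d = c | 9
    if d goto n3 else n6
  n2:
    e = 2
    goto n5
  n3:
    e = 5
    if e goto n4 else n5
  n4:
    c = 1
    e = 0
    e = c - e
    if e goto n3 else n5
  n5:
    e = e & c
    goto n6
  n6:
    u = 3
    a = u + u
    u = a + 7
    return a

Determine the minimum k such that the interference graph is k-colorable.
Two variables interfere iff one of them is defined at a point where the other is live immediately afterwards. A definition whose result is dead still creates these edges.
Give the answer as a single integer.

Answer: 2

Analysis:
Block summaries:
  n0: {c,d} / ∅
  n1: {c,d} / {c}
  n2: {e} / ∅
  n3: {e} / ∅
  n4: {c,e} / ∅
  n5: {e} / {c,e}
  n6: {a,u} / ∅

Live sets:
  n0 li=∅ lo={c}
  n1 li={c} lo={c}
  n2 li={c} lo={c,e}
  n3 li={c} lo={c,e}
  n4 li=∅ lo={c,e}
  n5 li={c,e} lo=∅
  n6 li=∅ lo=∅

Interference:
  a: {u}
  c: {d,e}
  d: {c}
  e: {c}
  u: {a}

Registers:
  lower bound: {a,u} mutually conflict ⇒ χ ≥ 2
  assign a→R0 c→R0 d→R1 e→R1 u→R1 — no edge inside a register ⇒ χ ≤ 2
  χ = 2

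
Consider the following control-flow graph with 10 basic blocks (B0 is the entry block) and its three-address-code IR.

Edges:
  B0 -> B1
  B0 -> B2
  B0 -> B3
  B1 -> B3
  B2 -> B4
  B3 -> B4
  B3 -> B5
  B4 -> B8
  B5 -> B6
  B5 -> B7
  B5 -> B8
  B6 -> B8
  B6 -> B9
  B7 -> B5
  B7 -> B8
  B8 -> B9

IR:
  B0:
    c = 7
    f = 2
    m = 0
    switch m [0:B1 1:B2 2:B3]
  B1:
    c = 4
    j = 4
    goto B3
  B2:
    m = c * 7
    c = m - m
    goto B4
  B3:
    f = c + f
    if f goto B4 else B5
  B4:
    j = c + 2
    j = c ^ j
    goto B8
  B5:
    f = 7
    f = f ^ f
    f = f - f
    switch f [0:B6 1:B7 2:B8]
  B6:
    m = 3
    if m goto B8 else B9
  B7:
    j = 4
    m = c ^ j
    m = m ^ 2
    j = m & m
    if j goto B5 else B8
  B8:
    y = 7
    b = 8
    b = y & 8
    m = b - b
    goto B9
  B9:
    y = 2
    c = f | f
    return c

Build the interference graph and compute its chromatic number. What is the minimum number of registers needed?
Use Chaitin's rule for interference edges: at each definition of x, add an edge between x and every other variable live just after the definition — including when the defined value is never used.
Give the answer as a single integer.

Block summaries:
  B0 def {c,f,m} use ∅
  B1 def {c,j} use ∅
  B2 def {c,m} use {c}
  B3 def {f} use {c,f}
  B4 def {j} use {c}
  B5 def {f} use ∅
  B6 def {m} use ∅
  B7 def {j,m} use {c}
  B8 def {b,m,y} use ∅
  B9 def {c,y} use {f}

Live sets:
  B0 li=∅ lo={c,f}
  B1 li={f} lo={c,f}
  B2 li={c,f} lo={c,f}
  B3 li={c,f} lo={c,f}
  B4 li={c,f} lo={f}
  B5 li={c} lo={c,f}
  B6 li={f} lo={f}
  B7 li={c,f} lo={c,f}
  B8 li={f} lo={f}
  B9 li={f} lo=∅

Interfere edges:
  b↔{f,y}
  c↔{f,j,m}
  f↔{b,c,j,m,y}
  j↔{c,f}
  m↔{c,f}
  y↔{b,f}

Colouring:
  {b,f,y} pairwise interfere (3-clique) ⇒ χ ≥ 3
  assign b→c1 c→c1 f→c0 j→c2 m→c2 y→c2 — no edge inside a register ⇒ χ ≤ 3
  χ = 3

Answer: 3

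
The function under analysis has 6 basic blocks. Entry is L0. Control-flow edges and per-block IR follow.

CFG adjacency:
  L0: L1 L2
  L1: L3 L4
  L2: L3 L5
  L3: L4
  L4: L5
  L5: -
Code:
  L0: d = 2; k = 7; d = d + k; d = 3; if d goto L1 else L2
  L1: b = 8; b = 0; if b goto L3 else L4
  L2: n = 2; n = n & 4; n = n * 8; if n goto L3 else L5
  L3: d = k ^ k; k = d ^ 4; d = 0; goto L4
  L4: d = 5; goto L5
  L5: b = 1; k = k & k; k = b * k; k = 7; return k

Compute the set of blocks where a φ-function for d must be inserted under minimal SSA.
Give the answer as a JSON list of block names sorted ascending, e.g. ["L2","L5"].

idom tree: L1←L0 L2←L0 L3←L0 L4←L0 L5←L0
Dom∩ at merges:
  L3: preds {L1,L2}: {L0,L1} ∩ {L0,L2} = {L0}; idom=L0
  L4: preds {L1,L3}: {L0,L1} ∩ {L0,L3} = {L0}; idom=L0
  L5: preds {L2,L4}: {L0,L2} ∩ {L0,L4} = {L0}; idom=L0

Frontier:
  join L3 pred L1: L1 stop@L0
  join L3 pred L2: L2 stop@L0
  join L4 pred L1: L1 stop@L0
  join L4 pred L3: L3 stop@L0
  join L5 pred L2: L2 stop@L0
  join L5 pred L4: L4 stop@L0
  L0: DF=∅
  L1: DF={L3,L4}
  L2: DF={L3,L5}
  L3: DF={L4}
  L4: DF={L5}
  L5: DF=∅

φ for d: defs {L0,L3,L4}
  DF⁺ = {L4,L5}

Answer: ["L4", "L5"]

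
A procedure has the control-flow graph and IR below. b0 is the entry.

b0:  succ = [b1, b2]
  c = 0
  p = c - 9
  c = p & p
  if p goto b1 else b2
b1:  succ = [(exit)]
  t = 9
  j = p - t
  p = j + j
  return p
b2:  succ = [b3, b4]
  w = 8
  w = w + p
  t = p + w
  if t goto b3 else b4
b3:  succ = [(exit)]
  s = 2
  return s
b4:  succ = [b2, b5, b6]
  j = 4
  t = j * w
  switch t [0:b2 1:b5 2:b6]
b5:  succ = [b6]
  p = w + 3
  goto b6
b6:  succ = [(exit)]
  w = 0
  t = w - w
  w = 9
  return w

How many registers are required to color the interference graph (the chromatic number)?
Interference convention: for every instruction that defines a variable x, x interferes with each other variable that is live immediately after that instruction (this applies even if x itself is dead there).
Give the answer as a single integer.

def/use:
  b0 def {c,p} use ∅
  b1 def {j,p,t} use {p}
  b2 def {t,w} use {p}
  b3 def {s} use ∅
  b4 def {j,t} use {w}
  b5 def {p} use {w}
  b6 def {t,w} use ∅

Liveness:
  b0 li=∅ lo={p}
  b1 li={p} lo=∅
  b2 li={p} lo={p,w}
  b3 li=∅ lo=∅
  b4 li={p,w} lo={p,w}
  b5 li={w} lo=∅
  b6 li=∅ lo=∅

Interference:
  c: {p}
  j: {p,w}
  p: {c,j,t,w}
  s: ∅
  t: {p,w}
  w: {j,p,t}

Registers:
  clique {j,p,w} ⇒ need ≥ 3
  3-colouring: r0={p,s}  r1={c,w}  r2={j,t}
  χ = 3

Answer: 3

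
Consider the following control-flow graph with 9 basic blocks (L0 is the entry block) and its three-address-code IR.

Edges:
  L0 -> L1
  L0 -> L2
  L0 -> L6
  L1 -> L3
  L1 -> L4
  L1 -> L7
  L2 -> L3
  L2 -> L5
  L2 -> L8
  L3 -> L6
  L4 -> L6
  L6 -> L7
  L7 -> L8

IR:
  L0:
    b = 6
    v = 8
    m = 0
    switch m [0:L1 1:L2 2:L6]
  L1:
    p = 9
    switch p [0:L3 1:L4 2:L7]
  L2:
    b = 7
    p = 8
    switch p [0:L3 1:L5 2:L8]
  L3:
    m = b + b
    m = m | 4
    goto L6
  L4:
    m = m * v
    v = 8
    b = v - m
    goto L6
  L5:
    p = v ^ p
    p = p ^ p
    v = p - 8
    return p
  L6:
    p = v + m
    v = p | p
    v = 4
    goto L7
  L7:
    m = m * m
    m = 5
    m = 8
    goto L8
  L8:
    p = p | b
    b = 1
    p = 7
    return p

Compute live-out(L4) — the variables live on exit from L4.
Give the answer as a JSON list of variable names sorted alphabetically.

Answer: ["b", "m", "v"]

Analysis:
def/use:
  L0 def {b,m,v} use ∅
  L1 def {p} use ∅
  L2 def {b,p} use ∅
  L3 def {m} use {b}
  L4 def {b,m,v} use {m,v}
  L5 def {p,v} use {p,v}
  L6 def {p,v} use {m,v}
  L7 def {m} use {m}
  L8 def {b,p} use {b,p}

Liveness:
  L0 li=∅ lo={b,m,v}
  L1 li={b,m,v} lo={b,m,p,v}
  L2 li={v} lo={b,p,v}
  L3 li={b,v} lo={b,m,v}
  L4 li={m,v} lo={b,m,v}
  L5 li={p,v} lo=∅
  L6 li={b,m,v} lo={b,m,p}
  L7 li={b,m,p} lo={b,p}
  L8 li={b,p} lo=∅

live-out(L4) = ["b", "m", "v"]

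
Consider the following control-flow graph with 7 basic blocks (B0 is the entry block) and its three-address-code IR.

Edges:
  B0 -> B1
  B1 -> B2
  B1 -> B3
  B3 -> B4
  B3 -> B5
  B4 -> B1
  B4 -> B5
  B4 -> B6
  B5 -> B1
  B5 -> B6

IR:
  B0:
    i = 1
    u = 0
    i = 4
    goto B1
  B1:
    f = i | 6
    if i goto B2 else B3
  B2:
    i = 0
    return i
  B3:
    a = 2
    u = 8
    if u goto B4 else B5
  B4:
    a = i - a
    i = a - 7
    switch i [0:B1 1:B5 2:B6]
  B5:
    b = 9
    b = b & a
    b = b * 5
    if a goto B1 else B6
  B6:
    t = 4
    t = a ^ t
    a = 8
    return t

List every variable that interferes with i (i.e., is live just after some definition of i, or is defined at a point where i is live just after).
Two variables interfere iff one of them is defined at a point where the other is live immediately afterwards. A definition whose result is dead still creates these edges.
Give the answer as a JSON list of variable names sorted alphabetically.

Answer: ["a", "b", "f", "u"]

Derivation:
Block summaries:
  B0: def={i,u} ue=∅
  B1: def={f} ue={i}
  B2: def={i} ue=∅
  B3: def={a,u} ue=∅
  B4: def={a,i} ue={a,i}
  B5: def={b} ue={a}
  B6: def={a,t} ue={a}

Live sets:
  live B0: ∅→{i}
  live B1: {i}→{i}
  live B2: ∅→∅
  live B3: {i}→{a,i}
  live B4: {a,i}→{a,i}
  live B5: {a,i}→{a,i}
  live B6: {a}→∅

Conflict graph:
  a↔{b,i,t,u}
  b↔{a,i}
  f↔{i}
  i↔{a,b,f,u}
  t↔{a}
  u↔{a,i}

N(i) = ["a", "b", "f", "u"]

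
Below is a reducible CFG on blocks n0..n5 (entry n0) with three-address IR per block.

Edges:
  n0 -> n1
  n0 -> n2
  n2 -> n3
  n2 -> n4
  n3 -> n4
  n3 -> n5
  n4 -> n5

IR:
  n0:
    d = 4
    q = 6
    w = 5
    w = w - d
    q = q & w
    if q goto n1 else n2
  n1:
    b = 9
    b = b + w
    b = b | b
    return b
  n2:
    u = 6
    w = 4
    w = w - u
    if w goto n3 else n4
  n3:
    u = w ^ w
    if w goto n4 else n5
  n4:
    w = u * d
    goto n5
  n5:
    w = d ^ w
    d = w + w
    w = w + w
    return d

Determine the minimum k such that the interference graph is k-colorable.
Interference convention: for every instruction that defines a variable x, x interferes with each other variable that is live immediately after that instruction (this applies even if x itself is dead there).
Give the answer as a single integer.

def/use:
  n0: def={d,q,w} ue=∅
  n1: def={b} ue={w}
  n2: def={u,w} ue=∅
  n3: def={u} ue={w}
  n4: def={w} ue={d,u}
  n5: def={d,w} ue={d,w}

Backward fixpoint:
  live n0: ∅→{d,w}
  live n1: {w}→∅
  live n2: {d}→{d,u,w}
  live n3: {d,w}→{d,u,w}
  live n4: {d,u}→{d,w}
  live n5: {d,w}→∅

Conflict graph:
  b↔{w}
  d↔{q,u,w}
  q↔{d,w}
  u↔{d,w}
  w↔{b,d,q,u}

Colouring:
  clique {d,q,w} ⇒ need ≥ 3
  3-colouring: r0={w}  r1={b,d}  r2={q,u}
  χ = 3

Answer: 3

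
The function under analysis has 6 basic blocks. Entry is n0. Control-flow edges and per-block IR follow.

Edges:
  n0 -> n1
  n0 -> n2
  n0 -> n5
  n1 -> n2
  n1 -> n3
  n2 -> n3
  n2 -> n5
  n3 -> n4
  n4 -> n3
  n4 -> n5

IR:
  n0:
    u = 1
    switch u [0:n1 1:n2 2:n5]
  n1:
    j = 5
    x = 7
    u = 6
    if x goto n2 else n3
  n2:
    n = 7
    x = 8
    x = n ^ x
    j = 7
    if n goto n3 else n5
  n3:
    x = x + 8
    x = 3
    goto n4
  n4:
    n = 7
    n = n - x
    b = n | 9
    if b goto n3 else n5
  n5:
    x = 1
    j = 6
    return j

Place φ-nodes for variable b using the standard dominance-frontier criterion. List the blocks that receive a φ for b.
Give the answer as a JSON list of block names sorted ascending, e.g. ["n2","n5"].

idom tree: n1←n0 n2←n0 n3←n0 n4←n3 n5←n0
Join-block Dom:
  n2: preds {n0,n1}: {n0} ∩ {n0,n1} = {n0}; idom=n0
  n3: preds {n1,n2,n4}: {n0,n1} ∩ {n0,n2} ∩ {n0,n3,n4} = {n0}; idom=n0
  n5: preds {n0,n2,n4}: {n0} ∩ {n0,n2} ∩ {n0,n3,n4} = {n0}; idom=n0

DF derivation:
  n2←n0: walk · to n0
  n2←n1: walk n1 to n0
  n3←n1: walk n1 to n0
  n3←n2: walk n2 to n0
  n3←n4: walk n4→n3 to n0
  n5←n0: walk · to n0
  n5←n2: walk n2 to n0
  n5←n4: walk n4→n3 to n0
  DF(n0)=∅
  DF(n1)={n2,n3}
  DF(n2)={n3,n5}
  DF(n3)={n3,n5}
  DF(n4)={n3,n5}
  DF(n5)=∅

φ for b: defs {n4}
  DF⁺ = {n3,n5}

Answer: ["n3", "n5"]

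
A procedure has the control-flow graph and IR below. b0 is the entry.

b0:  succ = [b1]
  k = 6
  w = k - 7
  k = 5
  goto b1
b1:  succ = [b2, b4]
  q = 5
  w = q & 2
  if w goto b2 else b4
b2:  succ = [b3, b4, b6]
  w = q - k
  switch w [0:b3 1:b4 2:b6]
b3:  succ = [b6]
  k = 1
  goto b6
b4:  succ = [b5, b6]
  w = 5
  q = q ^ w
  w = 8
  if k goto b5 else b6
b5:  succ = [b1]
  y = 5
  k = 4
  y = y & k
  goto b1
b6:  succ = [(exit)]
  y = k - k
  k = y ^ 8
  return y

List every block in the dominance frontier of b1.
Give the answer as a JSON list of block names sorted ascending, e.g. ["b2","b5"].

Answer: ["b1"]

Derivation:
idom tree: b1←b0 b2←b1 b3←b2 b4←b1 b5←b4 b6←b1
Join-block Dom:
  b1: preds {b0,b5}: {b0} ∩ {b0,b1,b4,b5} = {b0}; idom=b0
  b4: preds {b1,b2}: {b0,b1} ∩ {b0,b1,b2} = {b0,b1}; idom=b1
  b6: preds {b2,b3,b4}: {b0,b1,b2} ∩ {b0,b1,b2,b3} ∩ {b0,b1,b4} = {b0,b1}; idom=b1

DF derivation:
  b1←b0: walk · to b0
  b1←b5: walk b5→b4→b1 to b0
  b4←b1: walk · to b1
  b4←b2: walk b2 to b1
  b6←b2: walk b2 to b1
  b6←b3: walk b3→b2 to b1
  b6←b4: walk b4 to b1
  b0: DF=∅
  b1: DF={b1}
  b2: DF={b4,b6}
  b3: DF={b6}
  b4: DF={b1,b6}
  b5: DF={b1}
  b6: DF=∅

DF(b1) = ["b1"]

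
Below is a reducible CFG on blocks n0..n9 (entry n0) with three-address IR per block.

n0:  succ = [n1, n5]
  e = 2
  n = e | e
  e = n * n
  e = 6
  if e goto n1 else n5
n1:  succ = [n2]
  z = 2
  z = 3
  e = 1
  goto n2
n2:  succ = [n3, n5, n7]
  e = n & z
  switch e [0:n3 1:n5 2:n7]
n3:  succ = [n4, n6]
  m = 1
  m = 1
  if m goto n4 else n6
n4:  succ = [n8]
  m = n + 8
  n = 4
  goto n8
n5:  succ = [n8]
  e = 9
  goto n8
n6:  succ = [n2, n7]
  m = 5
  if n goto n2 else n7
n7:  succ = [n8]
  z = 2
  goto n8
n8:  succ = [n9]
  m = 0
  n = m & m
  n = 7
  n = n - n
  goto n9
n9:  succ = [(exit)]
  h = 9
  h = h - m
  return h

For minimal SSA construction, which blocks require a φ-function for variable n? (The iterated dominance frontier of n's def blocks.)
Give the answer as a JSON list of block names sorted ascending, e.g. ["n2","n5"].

Answer: ["n8"]

Working:
idom tree: n1←n0 n2←n1 n3←n2 n4←n3 n5←n0 n6←n3 n7←n2 n8←n0 n9←n8
Dom at joins:
  n2: preds {n1,n6}: {n0,n1} ∩ {n0,n1,n2,n3,n6} = {n0,n1}; idom=n1
  n5: preds {n0,n2}: {n0} ∩ {n0,n1,n2} = {n0}; idom=n0
  n7: preds {n2,n6}: {n0,n1,n2} ∩ {n0,n1,n2,n3,n6} = {n0,n1,n2}; idom=n2
  n8: preds {n4,n5,n7}: {n0,n1,n2,n3,n4} ∩ {n0,n5} ∩ {n0,n1,n2,n7} = {n0}; idom=n0

DF walk-up:
  n2←n1: walk · to n1
  n2←n6: walk n6→n3→n2 to n1
  n5←n0: walk · to n0
  n5←n2: walk n2→n1 to n0
  n7←n2: walk · to n2
  n7←n6: walk n6→n3 to n2
  n8←n4: walk n4→n3→n2→n1 to n0
  n8←n5: walk n5 to n0
  n8←n7: walk n7→n2→n1 to n0
  DF(n0)=∅
  DF(n1)={n5,n8}
  DF(n2)={n2,n5,n8}
  DF(n3)={n2,n7,n8}
  DF(n4)={n8}
  DF(n5)={n8}
  DF(n6)={n2,n7}
  DF(n7)={n8}
  DF(n8)=∅
  DF(n9)=∅

φ for n: defs {n0,n4,n8}
  DF⁺ = {n8}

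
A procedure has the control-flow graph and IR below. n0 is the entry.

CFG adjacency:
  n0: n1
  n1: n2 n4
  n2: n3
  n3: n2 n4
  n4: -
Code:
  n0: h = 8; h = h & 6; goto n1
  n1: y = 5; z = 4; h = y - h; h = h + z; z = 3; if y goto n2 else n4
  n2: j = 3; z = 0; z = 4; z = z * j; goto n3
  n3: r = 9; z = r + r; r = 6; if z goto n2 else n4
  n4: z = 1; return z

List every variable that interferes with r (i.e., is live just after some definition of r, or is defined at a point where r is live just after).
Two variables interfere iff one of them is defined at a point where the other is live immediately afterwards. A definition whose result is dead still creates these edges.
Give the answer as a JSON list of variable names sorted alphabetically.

def/use:
  n0 def {h} use ∅
  n1 def {h,y,z} use {h}
  n2 def {j,z} use ∅
  n3 def {r,z} use ∅
  n4 def {z} use ∅

Live sets:
  n0 li=∅ lo={h}
  n1 li={h} lo=∅
  n2 li=∅ lo=∅
  n3 li=∅ lo=∅
  n4 li=∅ lo=∅

Interference:
  h — {y,z}
  j — {z}
  r — {z}
  y — {h,z}
  z — {h,j,r,y}

N(r) = ["z"]

Answer: ["z"]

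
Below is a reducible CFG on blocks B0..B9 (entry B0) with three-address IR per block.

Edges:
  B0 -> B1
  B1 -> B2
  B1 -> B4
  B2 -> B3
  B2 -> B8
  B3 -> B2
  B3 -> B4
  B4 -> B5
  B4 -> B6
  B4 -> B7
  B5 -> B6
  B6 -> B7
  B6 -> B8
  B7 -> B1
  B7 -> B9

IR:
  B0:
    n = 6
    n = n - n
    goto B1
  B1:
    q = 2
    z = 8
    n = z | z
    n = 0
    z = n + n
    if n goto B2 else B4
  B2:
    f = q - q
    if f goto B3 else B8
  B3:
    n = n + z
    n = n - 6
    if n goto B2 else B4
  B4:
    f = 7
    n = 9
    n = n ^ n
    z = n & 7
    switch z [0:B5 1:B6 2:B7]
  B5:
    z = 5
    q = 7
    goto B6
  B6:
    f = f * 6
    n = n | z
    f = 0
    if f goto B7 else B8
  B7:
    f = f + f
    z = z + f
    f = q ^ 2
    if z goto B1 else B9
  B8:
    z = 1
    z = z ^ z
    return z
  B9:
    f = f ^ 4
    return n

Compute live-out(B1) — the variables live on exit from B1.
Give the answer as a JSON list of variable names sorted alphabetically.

Answer: ["n", "q", "z"]

Analysis:
Block summaries:
  B0: {n} / ∅
  B1: {n,q,z} / ∅
  B2: {f} / {q}
  B3: {n} / {n,z}
  B4: {f,n,z} / ∅
  B5: {q,z} / ∅
  B6: {f,n} / {f,n,z}
  B7: {f,z} / {f,q,z}
  B8: {z} / ∅
  B9: {f} / {f,n}

Live sets:
  live B0: ∅→∅
  live B1: ∅→{n,q,z}
  live B2: {n,q,z}→{n,q,z}
  live B3: {n,q,z}→{n,q,z}
  live B4: {q}→{f,n,q,z}
  live B5: {f,n}→{f,n,q,z}
  live B6: {f,n,q,z}→{f,n,q,z}
  live B7: {f,n,q,z}→{f,n}
  live B8: ∅→∅
  live B9: {f,n}→∅

live-out(B1) = ["n", "q", "z"]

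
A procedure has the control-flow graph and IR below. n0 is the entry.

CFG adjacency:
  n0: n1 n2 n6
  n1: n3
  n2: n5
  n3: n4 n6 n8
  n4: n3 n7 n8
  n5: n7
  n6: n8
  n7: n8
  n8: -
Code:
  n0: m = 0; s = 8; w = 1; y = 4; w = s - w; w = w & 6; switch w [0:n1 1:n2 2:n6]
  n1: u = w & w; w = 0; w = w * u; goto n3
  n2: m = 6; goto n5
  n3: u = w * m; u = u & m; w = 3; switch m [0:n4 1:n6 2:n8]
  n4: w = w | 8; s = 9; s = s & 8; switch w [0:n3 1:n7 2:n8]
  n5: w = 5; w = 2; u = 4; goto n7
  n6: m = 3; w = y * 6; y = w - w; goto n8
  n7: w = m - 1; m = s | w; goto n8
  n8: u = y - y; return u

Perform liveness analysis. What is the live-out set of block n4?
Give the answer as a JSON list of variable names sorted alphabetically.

Answer: ["m", "s", "w", "y"]

Analysis:
Block summaries:
  n0: def={m,s,w,y} ue=∅
  n1: def={u,w} ue={w}
  n2: def={m} ue=∅
  n3: def={u,w} ue={m,w}
  n4: def={s,w} ue={w}
  n5: def={u,w} ue=∅
  n6: def={m,w,y} ue={y}
  n7: def={m,w} ue={m,s}
  n8: def={u} ue={y}

Live sets:
  n0 li=∅ lo={m,s,w,y}
  n1 li={m,w,y} lo={m,w,y}
  n2 li={s,y} lo={m,s,y}
  n3 li={m,w,y} lo={m,w,y}
  n4 li={m,w,y} lo={m,s,w,y}
  n5 li={m,s,y} lo={m,s,y}
  n6 li={y} lo={y}
  n7 li={m,s,y} lo={y}
  n8 li={y} lo=∅

live-out(n4) = ["m", "s", "w", "y"]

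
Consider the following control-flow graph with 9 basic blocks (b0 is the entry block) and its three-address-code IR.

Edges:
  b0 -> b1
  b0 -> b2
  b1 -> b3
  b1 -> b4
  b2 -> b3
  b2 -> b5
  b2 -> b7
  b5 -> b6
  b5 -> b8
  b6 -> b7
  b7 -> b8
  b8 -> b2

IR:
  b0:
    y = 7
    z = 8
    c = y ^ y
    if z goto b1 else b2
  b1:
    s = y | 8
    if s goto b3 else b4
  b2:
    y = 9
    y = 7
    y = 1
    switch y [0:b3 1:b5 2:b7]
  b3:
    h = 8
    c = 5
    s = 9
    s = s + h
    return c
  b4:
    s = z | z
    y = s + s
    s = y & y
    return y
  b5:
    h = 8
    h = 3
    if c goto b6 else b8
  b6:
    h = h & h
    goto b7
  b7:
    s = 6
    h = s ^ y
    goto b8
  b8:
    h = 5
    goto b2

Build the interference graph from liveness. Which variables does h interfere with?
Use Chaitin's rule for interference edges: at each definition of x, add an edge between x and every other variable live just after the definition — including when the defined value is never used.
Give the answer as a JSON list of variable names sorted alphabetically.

def/use:
  b0 def {c,y,z} use ∅
  b1 def {s} use {y}
  b2 def {y} use ∅
  b3 def {c,h,s} use ∅
  b4 def {s,y} use {z}
  b5 def {h} use {c}
  b6 def {h} use {h}
  b7 def {h,s} use {y}
  b8 def {h} use ∅

Live sets:
  live b0: ∅→{c,y,z}
  live b1: {y,z}→{z}
  live b2: {c}→{c,y}
  live b3: ∅→∅
  live b4: {z}→∅
  live b5: {c,y}→{c,h,y}
  live b6: {c,h,y}→{c,y}
  live b7: {c,y}→{c}
  live b8: {c}→{c}

Conflict graph:
  c: {h,s,y,z}
  h: {c,s,y}
  s: {c,h,y,z}
  y: {c,h,s,z}
  z: {c,s,y}

N(h) = ["c", "s", "y"]

Answer: ["c", "s", "y"]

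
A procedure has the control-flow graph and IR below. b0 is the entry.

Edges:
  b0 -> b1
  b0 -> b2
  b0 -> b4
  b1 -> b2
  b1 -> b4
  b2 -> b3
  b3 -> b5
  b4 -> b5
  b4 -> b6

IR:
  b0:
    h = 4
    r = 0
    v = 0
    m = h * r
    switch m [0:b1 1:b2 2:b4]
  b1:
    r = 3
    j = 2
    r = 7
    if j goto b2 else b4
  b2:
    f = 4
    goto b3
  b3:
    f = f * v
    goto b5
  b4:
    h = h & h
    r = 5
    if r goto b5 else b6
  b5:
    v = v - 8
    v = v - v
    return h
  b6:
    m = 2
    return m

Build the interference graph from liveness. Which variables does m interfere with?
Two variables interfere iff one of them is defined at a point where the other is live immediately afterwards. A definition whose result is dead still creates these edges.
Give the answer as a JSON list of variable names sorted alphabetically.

Answer: ["h", "v"]

Derivation:
Per-block:
  b0: def={h,m,r,v} ue=∅
  b1: def={j,r} ue=∅
  b2: def={f} ue=∅
  b3: def={f} ue={f,v}
  b4: def={h,r} ue={h}
  b5: def={v} ue={h,v}
  b6: def={m} ue=∅

Backward fixpoint:
  b0 li=∅ lo={h,v}
  b1 li={h,v} lo={h,v}
  b2 li={h,v} lo={f,h,v}
  b3 li={f,h,v} lo={h,v}
  b4 li={h,v} lo={h,v}
  b5 li={h,v} lo=∅
  b6 li=∅ lo=∅

Interference:
  f↔{h,v}
  h↔{f,j,m,r,v}
  j↔{h,r,v}
  m↔{h,v}
  r↔{h,j,v}
  v↔{f,h,j,m,r}

N(m) = ["h", "v"]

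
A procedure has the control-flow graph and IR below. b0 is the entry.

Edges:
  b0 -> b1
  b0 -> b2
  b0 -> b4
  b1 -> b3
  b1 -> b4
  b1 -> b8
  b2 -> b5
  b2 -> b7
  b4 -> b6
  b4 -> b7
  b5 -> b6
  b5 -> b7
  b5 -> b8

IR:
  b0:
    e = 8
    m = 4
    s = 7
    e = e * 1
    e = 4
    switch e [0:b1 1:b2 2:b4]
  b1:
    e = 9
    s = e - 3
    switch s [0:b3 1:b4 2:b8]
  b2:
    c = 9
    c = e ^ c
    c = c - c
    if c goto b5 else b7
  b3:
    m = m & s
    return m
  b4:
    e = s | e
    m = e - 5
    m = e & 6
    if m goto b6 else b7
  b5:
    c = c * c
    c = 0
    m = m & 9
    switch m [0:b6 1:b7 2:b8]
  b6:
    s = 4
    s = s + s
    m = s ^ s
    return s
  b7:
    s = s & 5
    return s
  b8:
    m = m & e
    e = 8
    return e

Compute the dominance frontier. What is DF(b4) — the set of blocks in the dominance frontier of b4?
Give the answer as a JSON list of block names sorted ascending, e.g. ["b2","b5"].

idom tree: b1←b0 b2←b0 b3←b1 b4←b0 b5←b2 b6←b0 b7←b0 b8←b0
Join-block Dom:
  b4: preds {b0,b1}: {b0} ∩ {b0,b1} = {b0}; idom=b0
  b6: preds {b4,b5}: {b0,b4} ∩ {b0,b2,b5} = {b0}; idom=b0
  b7: preds {b2,b4,b5}: {b0,b2} ∩ {b0,b4} ∩ {b0,b2,b5} = {b0}; idom=b0
  b8: preds {b1,b5}: {b0,b1} ∩ {b0,b2,b5} = {b0}; idom=b0

DF derivation:
  join b4 pred b0: · stop@b0
  join b4 pred b1: b1 stop@b0
  join b6 pred b4: b4 stop@b0
  join b6 pred b5: b5→b2 stop@b0
  join b7 pred b2: b2 stop@b0
  join b7 pred b4: b4 stop@b0
  join b7 pred b5: b5→b2 stop@b0
  join b8 pred b1: b1 stop@b0
  join b8 pred b5: b5→b2 stop@b0
  DF(b0)=∅
  DF(b1)={b4,b8}
  DF(b2)={b6,b7,b8}
  DF(b3)=∅
  DF(b4)={b6,b7}
  DF(b5)={b6,b7,b8}
  DF(b6)=∅
  DF(b7)=∅
  DF(b8)=∅

DF(b4) = ["b6", "b7"]

Answer: ["b6", "b7"]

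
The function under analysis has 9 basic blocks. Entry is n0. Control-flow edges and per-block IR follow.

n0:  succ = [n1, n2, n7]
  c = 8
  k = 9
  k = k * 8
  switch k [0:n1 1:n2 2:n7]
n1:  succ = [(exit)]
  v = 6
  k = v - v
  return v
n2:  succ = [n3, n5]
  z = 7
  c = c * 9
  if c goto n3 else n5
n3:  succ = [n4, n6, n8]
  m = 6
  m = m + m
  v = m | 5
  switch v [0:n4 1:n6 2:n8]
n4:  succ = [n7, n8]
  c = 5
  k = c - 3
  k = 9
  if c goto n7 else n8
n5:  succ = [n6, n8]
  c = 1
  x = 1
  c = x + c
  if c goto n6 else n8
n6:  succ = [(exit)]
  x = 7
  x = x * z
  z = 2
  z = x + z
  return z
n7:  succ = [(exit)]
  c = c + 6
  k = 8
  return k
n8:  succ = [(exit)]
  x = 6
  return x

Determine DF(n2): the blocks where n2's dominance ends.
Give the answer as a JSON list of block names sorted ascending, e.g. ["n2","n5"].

idom tree: n1←n0 n2←n0 n3←n2 n4←n3 n5←n2 n6←n2 n7←n0 n8←n2
Dom∩ at merges:
  n6: preds {n3,n5}: {n0,n2,n3} ∩ {n0,n2,n5} = {n0,n2}; idom=n2
  n7: preds {n0,n4}: {n0} ∩ {n0,n2,n3,n4} = {n0}; idom=n0
  n8: preds {n3,n4,n5}: {n0,n2,n3} ∩ {n0,n2,n3,n4} ∩ {n0,n2,n5} = {n0,n2}; idom=n2

DF derivation:
  join n6 pred n3: n3 stop@n2
  join n6 pred n5: n5 stop@n2
  join n7 pred n0: · stop@n0
  join n7 pred n4: n4→n3→n2 stop@n0
  join n8 pred n3: n3 stop@n2
  join n8 pred n4: n4→n3 stop@n2
  join n8 pred n5: n5 stop@n2
  n0: DF=∅
  n1: DF=∅
  n2: DF={n7}
  n3: DF={n6,n7,n8}
  n4: DF={n7,n8}
  n5: DF={n6,n8}
  n6: DF=∅
  n7: DF=∅
  n8: DF=∅

DF(n2) = ["n7"]

Answer: ["n7"]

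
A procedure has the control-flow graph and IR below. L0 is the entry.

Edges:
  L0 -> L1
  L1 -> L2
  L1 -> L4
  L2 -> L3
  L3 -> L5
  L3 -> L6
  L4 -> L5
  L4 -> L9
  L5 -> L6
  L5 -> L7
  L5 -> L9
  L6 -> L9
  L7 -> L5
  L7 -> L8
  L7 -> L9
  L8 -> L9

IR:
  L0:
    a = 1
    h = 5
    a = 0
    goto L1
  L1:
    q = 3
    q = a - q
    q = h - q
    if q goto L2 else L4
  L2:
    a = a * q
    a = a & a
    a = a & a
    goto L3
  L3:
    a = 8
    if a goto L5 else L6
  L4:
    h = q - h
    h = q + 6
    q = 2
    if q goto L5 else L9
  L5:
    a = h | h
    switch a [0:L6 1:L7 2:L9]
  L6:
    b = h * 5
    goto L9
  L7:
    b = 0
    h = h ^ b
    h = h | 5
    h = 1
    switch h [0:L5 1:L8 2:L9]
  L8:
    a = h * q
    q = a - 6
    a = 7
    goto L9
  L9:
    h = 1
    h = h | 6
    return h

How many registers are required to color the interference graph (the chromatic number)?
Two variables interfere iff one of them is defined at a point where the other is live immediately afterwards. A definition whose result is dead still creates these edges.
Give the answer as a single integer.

Answer: 3

Analysis:
Block summaries:
  L0: def={a,h} ue=∅
  L1: def={q} ue={a,h}
  L2: def={a} ue={a,q}
  L3: def={a} ue=∅
  L4: def={h,q} ue={h,q}
  L5: def={a} ue={h}
  L6: def={b} ue={h}
  L7: def={b,h} ue={h}
  L8: def={a,q} ue={h,q}
  L9: def={h} ue=∅

Liveness:
  live L0: ∅→{a,h}
  live L1: {a,h}→{a,h,q}
  live L2: {a,h,q}→{h,q}
  live L3: {h,q}→{h,q}
  live L4: {h,q}→{h,q}
  live L5: {h,q}→{h,q}
  live L6: {h}→∅
  live L7: {h,q}→{h,q}
  live L8: {h,q}→∅
  live L9: ∅→∅

Interference:
  a — {h,q}
  b — {h,q}
  h — {a,b,q}
  q — {a,b,h}

Chromatic number:
  lower bound: {a,h,q} mutually conflict ⇒ χ ≥ 3
  3-colouring: r0={h}  r1={q}  r2={a,b}
  χ = 3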